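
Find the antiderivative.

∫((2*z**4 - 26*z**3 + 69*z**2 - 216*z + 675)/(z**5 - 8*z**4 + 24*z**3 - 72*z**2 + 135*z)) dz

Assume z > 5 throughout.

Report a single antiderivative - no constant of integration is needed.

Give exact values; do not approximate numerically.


Answer: 5*log(z) - 2*log(z - 5) - log(z - 3) + atan(z/3).


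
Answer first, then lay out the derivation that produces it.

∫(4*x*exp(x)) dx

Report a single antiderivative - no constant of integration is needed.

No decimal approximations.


The answer is 4*x*exp(x) - 4*exp(x).
Step 1. Integrate ∫(4*x*exp(x)) dx by parts with u = x, dv = (4*exp(x)) dx, so v = 4*exp(x): now 4*x*exp(x) + ∫(-4*exp(x)) dx.
Step 2. Evaluate the standard form: now 4*x*exp(x) - 4*exp(x).
Answer: 4*x*exp(x) - 4*exp(x).


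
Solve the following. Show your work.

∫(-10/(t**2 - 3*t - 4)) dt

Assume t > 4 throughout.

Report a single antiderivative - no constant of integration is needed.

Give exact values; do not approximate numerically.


Step 1. Decompose ∫(-10/(t**2 - 3*t - 4)) dt by partial fractions, -10/(t**2 - 3*t - 4) = 2/(t + 1) - 2/(t - 4): now ∫(-2/(t - 4)) dt + ∫(2/(t + 1)) dt.
Step 2. Evaluate the standard form [assuming t > -1]: now 2*log(t + 1) + ∫(-2/(t - 4)) dt.
Step 3. Evaluate the standard form [assuming t > 4]: now -2*log(t - 4) + 2*log(t + 1).
Answer: -2*log(t - 4) + 2*log(t + 1).


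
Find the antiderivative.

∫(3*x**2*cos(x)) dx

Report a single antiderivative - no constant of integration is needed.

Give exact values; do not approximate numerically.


Answer: 3*x**2*sin(x) + 6*x*cos(x) - 6*sin(x).


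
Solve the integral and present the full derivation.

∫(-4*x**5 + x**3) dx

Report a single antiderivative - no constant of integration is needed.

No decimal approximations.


Step 1. Rewrite: now ∫(x**3) dx + ∫(-4*x**5) dx.
Step 2. Evaluate the standard form: now x**4/4 + ∫(-4*x**5) dx.
Step 3. Evaluate the standard form: now -2*x**6/3 + x**4/4.
Answer: -2*x**6/3 + x**4/4.


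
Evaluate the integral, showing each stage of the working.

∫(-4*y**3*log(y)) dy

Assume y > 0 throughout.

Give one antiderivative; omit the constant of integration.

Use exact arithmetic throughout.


Step 1. Integrate ∫(-4*y**3*log(y)) dy by parts with u = log(y), dv = (-4*y**3) dy, so v = -y**4 [assuming y > 0]: now -y**4*log(y) + ∫(y**3) dy.
Step 2. Evaluate the standard form: now -y**4*log(y) + y**4/4.
Answer: -y**4*log(y) + y**4/4.


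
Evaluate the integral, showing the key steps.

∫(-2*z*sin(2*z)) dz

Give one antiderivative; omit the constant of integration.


Step 1. Integrate ∫(-2*z*sin(2*z)) dz by parts with u = z, dv = (-2*sin(2*z)) dz, so v = cos(2*z): now z*cos(2*z) + ∫(-cos(2*z)) dz.
Step 2. Evaluate the standard form: now z*cos(2*z) - sin(2*z)/2.
Answer: z*cos(2*z) - sin(2*z)/2.


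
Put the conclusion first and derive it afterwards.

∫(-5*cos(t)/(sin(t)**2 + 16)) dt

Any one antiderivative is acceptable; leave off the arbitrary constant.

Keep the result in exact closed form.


The answer is -5*atan(sin(t)/4)/4.
Step 1. Substitute u = sin(t), turning ∫(-5*cos(t)/(sin(t)**2 + 16)) dt into ∫(-5/(u**2 + 16)) du: now ∫(-5/(u**2 + 16)) du.
Step 2. Evaluate the standard form: now -5*atan(u/4)/4.
Step 3. Substitute back u = sin(t): now -5*atan(sin(t)/4)/4.
Answer: -5*atan(sin(t)/4)/4.


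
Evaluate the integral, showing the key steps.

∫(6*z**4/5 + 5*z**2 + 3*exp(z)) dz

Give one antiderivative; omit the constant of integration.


Step 1. Rewrite: now ∫(5*z**2) dz + ∫(6*z**4/5) dz + ∫(3*exp(z)) dz.
Step 2. Evaluate the standard form: now 3*exp(z) + ∫(5*z**2) dz + ∫(6*z**4/5) dz.
Step 3. Evaluate the standard form: now 5*z**3/3 + 3*exp(z) + ∫(6*z**4/5) dz.
Step 4. Evaluate the standard form: now 6*z**5/25 + 5*z**3/3 + 3*exp(z).
Answer: 6*z**5/25 + 5*z**3/3 + 3*exp(z).


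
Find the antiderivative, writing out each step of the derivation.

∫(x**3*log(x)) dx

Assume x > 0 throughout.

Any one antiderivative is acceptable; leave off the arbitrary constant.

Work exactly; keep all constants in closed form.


Step 1. Integrate ∫(x**3*log(x)) dx by parts with u = log(x), dv = (x**3) dx, so v = x**4/4 [assuming x > 0]: now x**4*log(x)/4 + ∫(-x**3/4) dx.
Step 2. Evaluate the standard form: now x**4*log(x)/4 - x**4/16.
Answer: x**4*log(x)/4 - x**4/16.


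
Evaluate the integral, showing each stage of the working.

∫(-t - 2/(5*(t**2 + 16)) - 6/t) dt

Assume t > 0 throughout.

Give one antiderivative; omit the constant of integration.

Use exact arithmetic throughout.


Step 1. Rewrite: now ∫(-6/t) dt + ∫(-t) dt + ∫(-2/(5*(t**2 + 16))) dt.
Step 2. Evaluate the standard form: now -t**2/2 + ∫(-6/t) dt + ∫(-2/(5*(t**2 + 16))) dt.
Step 3. Evaluate the standard form [assuming t > 0]: now -t**2/2 - 6*log(t) + ∫(-2/(5*(t**2 + 16))) dt.
Step 4. Evaluate the standard form: now -t**2/2 - 6*log(t) - atan(t/4)/10.
Answer: -t**2/2 - 6*log(t) - atan(t/4)/10.


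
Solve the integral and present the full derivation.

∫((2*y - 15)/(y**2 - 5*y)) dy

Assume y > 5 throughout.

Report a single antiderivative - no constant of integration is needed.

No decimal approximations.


Step 1. Decompose ∫((2*y - 15)/(y**2 - 5*y)) dy by partial fractions, (2*y - 15)/(y**2 - 5*y) = -1/(y - 5) + 3/y: now ∫(3/y) dy + ∫(-1/(y - 5)) dy.
Step 2. Evaluate the standard form [assuming y > 0]: now 3*log(y) + ∫(-1/(y - 5)) dy.
Step 3. Evaluate the standard form [assuming y > 5]: now 3*log(y) - log(y - 5).
Answer: 3*log(y) - log(y - 5).


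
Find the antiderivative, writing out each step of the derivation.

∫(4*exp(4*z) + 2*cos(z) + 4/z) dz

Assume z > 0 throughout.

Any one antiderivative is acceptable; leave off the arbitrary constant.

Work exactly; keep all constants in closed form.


Step 1. Rewrite: now ∫(4/z) dz + ∫(4*exp(4*z)) dz + ∫(2*cos(z)) dz.
Step 2. Evaluate the standard form: now 2*sin(z) + ∫(4/z) dz + ∫(4*exp(4*z)) dz.
Step 3. Evaluate the standard form [assuming z > 0]: now 4*log(z) + 2*sin(z) + ∫(4*exp(4*z)) dz.
Step 4. Evaluate the standard form: now exp(4*z) + 4*log(z) + 2*sin(z).
Answer: exp(4*z) + 4*log(z) + 2*sin(z).


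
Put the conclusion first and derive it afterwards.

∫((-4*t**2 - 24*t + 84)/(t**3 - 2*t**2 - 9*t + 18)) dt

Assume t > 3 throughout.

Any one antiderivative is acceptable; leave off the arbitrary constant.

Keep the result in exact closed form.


The answer is -4*log(t - 3) - 4*log(t - 2) + 4*log(t + 3).
Step 1. Decompose ∫((-4*t**2 - 24*t + 84)/(t**3 - 2*t**2 - 9*t + 18)) dt by partial fractions, (-4*t**2 - 24*t + 84)/(t**3 - 2*t**2 - 9*t + 18) = 4/(t + 3) - 4/(t - 2) - 4/(t - 3): now ∫(-4/(t - 3)) dt + ∫(-4/(t - 2)) dt + ∫(4/(t + 3)) dt.
Step 2. Evaluate the standard form [assuming t > 2]: now -4*log(t - 2) + ∫(-4/(t - 3)) dt + ∫(4/(t + 3)) dt.
Step 3. Evaluate the standard form [assuming t > -3]: now -4*log(t - 2) + 4*log(t + 3) + ∫(-4/(t - 3)) dt.
Step 4. Evaluate the standard form [assuming t > 3]: now -4*log(t - 3) - 4*log(t - 2) + 4*log(t + 3).
Answer: -4*log(t - 3) - 4*log(t - 2) + 4*log(t + 3).


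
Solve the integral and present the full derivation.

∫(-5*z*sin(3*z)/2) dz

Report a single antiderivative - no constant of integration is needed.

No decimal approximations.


Step 1. Integrate ∫(-5*z*sin(3*z)/2) dz by parts with u = z, dv = (-5*sin(3*z)/2) dz, so v = 5*cos(3*z)/6: now 5*z*cos(3*z)/6 + ∫(-5*cos(3*z)/6) dz.
Step 2. Evaluate the standard form: now 5*z*cos(3*z)/6 - 5*sin(3*z)/18.
Answer: 5*z*cos(3*z)/6 - 5*sin(3*z)/18.


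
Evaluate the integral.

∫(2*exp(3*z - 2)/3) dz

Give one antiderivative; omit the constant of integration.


Answer: 2*exp(3*z - 2)/9.


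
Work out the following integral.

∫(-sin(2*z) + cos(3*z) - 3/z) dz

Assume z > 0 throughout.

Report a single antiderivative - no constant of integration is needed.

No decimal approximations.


Answer: -3*log(z) + sin(3*z)/3 + cos(2*z)/2.


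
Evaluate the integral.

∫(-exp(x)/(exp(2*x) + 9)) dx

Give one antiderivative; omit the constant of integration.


Answer: -atan(exp(x)/3)/3.


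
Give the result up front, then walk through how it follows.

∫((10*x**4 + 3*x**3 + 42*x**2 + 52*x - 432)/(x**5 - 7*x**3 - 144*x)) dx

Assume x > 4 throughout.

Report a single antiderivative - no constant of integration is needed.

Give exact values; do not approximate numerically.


The answer is 3*log(x) + 4*log(x - 4) + 3*log(x + 4) - atan(x/3)/3.
Step 1. Decompose ∫((10*x**4 + 3*x**3 + 42*x**2 + 52*x - 432)/(x**5 - 7*x**3 - 144*x)) dx by partial fractions, (10*x**4 + 3*x**3 + 42*x**2 + 52*x - 432)/(x**5 - 7*x**3 - 144*x) = -1/(x**2 + 9) + 3/(x + 4) + 4/(x - 4) + 3/x: now ∫(3/x) dx + ∫(4/(x - 4)) dx + ∫(3/(x + 4)) dx + ∫(-1/(x**2 + 9)) dx.
Step 2. Evaluate the standard form [assuming x > -4]: now 3*log(x + 4) + ∫(3/x) dx + ∫(4/(x - 4)) dx + ∫(-1/(x**2 + 9)) dx.
Step 3. Evaluate the standard form [assuming x > 0]: now 3*log(x) + 3*log(x + 4) + ∫(4/(x - 4)) dx + ∫(-1/(x**2 + 9)) dx.
Step 4. Evaluate the standard form [assuming x > 4]: now 3*log(x) + 4*log(x - 4) + 3*log(x + 4) + ∫(-1/(x**2 + 9)) dx.
Step 5. Evaluate the standard form: now 3*log(x) + 4*log(x - 4) + 3*log(x + 4) - atan(x/3)/3.
Answer: 3*log(x) + 4*log(x - 4) + 3*log(x + 4) - atan(x/3)/3.


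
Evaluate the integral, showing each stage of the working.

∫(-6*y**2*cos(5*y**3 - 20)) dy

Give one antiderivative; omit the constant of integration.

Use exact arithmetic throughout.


Step 1. Substitute u = y**3 - 4, turning ∫(-6*y**2*cos(5*y**3 - 20)) dy into ∫(-2*cos(5*u)) du: now ∫(-2*cos(5*u)) du.
Step 2. Evaluate the standard form: now -2*sin(5*u)/5.
Step 3. Substitute back u = y**3 - 4: now -2*sin(5*y**3 - 20)/5.
Answer: -2*sin(5*y**3 - 20)/5.


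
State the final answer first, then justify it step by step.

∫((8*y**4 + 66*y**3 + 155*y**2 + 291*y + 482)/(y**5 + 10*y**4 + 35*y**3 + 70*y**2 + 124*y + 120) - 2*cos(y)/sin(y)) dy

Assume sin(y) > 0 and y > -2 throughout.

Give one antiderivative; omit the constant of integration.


The answer is 5*log(y + 2) + 5*log(y + 3) - 2*log(y + 5) - 2*log(sin(y)) + atan(y/2)/2.
Step 1. Rewrite: now ∫((8*y**4 + 66*y**3 + 155*y**2 + 291*y + 482)/(y**5 + 10*y**4 + 35*y**3 + 70*y**2 + 124*y + 120)) dy + ∫(-2*cos(y)/sin(y)) dy.
Step 2. Decompose ∫((8*y**4 + 66*y**3 + 155*y**2 + 291*y + 482)/(y**5 + 10*y**4 + 35*y**3 + 70*y**2 + 124*y + 120)) dy by partial fractions, (8*y**4 + 66*y**3 + 155*y**2 + 291*y + 482)/(y**5 + 10*y**4 + 35*y**3 + 70*y**2 + 124*y + 120) = 1/(y**2 + 4) - 2/(y + 5) + 5/(y + 3) + 5/(y + 2): now ∫(-2*cos(y)/sin(y)) dy + ∫(5/(y + 2)) dy + ∫(5/(y + 3)) dy + ∫(-2/(y + 5)) dy + ∫(1/(y**2 + 4)) dy.
Step 3. Evaluate the standard form [assuming y > -2]: now 5*log(y + 2) + ∫(-2*cos(y)/sin(y)) dy + ∫(5/(y + 3)) dy + ∫(-2/(y + 5)) dy + ∫(1/(y**2 + 4)) dy.
Step 4. Evaluate the standard form [assuming y > -5]: now 5*log(y + 2) - 2*log(y + 5) + ∫(-2*cos(y)/sin(y)) dy + ∫(5/(y + 3)) dy + ∫(1/(y**2 + 4)) dy.
Step 5. Evaluate the standard form [assuming y > -3]: now 5*log(y + 2) + 5*log(y + 3) - 2*log(y + 5) + ∫(-2*cos(y)/sin(y)) dy + ∫(1/(y**2 + 4)) dy.
Step 6. Evaluate the standard form: now 5*log(y + 2) + 5*log(y + 3) - 2*log(y + 5) + atan(y/2)/2 + ∫(-2*cos(y)/sin(y)) dy.
Step 7. Substitute u = sin(y), turning ∫(-2*cos(y)/sin(y)) dy into ∫(-2/u) du: now 5*log(y + 2) + 5*log(y + 3) - 2*log(y + 5) + atan(y/2)/2 + ∫(-2/u) du.
Step 8. Evaluate the standard form [assuming u > 0]: now -2*log(u) + 5*log(y + 2) + 5*log(y + 3) - 2*log(y + 5) + atan(y/2)/2.
Step 9. Substitute back u = sin(y): now 5*log(y + 2) + 5*log(y + 3) - 2*log(y + 5) - 2*log(sin(y)) + atan(y/2)/2.
Answer: 5*log(y + 2) + 5*log(y + 3) - 2*log(y + 5) - 2*log(sin(y)) + atan(y/2)/2.


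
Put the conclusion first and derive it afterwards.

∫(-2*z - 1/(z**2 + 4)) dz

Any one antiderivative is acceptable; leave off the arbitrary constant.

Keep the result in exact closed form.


The answer is -z**2 - atan(z/2)/2.
Step 1. Rewrite: now ∫(-2*z) dz + ∫(-1/(z**2 + 4)) dz.
Step 2. Evaluate the standard form: now -atan(z/2)/2 + ∫(-2*z) dz.
Step 3. Evaluate the standard form: now -z**2 - atan(z/2)/2.
Answer: -z**2 - atan(z/2)/2.


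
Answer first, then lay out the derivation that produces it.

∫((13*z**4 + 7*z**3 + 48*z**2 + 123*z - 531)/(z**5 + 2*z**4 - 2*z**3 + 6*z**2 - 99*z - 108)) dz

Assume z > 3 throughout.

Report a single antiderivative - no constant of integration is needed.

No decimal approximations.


The answer is 3*log(z - 3) + 5*log(z + 1) + 5*log(z + 4) - atan(z/3).
Step 1. Decompose ∫((13*z**4 + 7*z**3 + 48*z**2 + 123*z - 531)/(z**5 + 2*z**4 - 2*z**3 + 6*z**2 - 99*z - 108)) dz by partial fractions, (13*z**4 + 7*z**3 + 48*z**2 + 123*z - 531)/(z**5 + 2*z**4 - 2*z**3 + 6*z**2 - 99*z - 108) = -3/(z**2 + 9) + 5/(z + 4) + 5/(z + 1) + 3/(z - 3): now ∫(3/(z - 3)) dz + ∫(5/(z + 1)) dz + ∫(5/(z + 4)) dz + ∫(-3/(z**2 + 9)) dz.
Step 2. Evaluate the standard form [assuming z > 3]: now 3*log(z - 3) + ∫(5/(z + 1)) dz + ∫(5/(z + 4)) dz + ∫(-3/(z**2 + 9)) dz.
Step 3. Evaluate the standard form [assuming z > -1]: now 3*log(z - 3) + 5*log(z + 1) + ∫(5/(z + 4)) dz + ∫(-3/(z**2 + 9)) dz.
Step 4. Evaluate the standard form [assuming z > -4]: now 3*log(z - 3) + 5*log(z + 1) + 5*log(z + 4) + ∫(-3/(z**2 + 9)) dz.
Step 5. Evaluate the standard form: now 3*log(z - 3) + 5*log(z + 1) + 5*log(z + 4) - atan(z/3).
Answer: 3*log(z - 3) + 5*log(z + 1) + 5*log(z + 4) - atan(z/3).


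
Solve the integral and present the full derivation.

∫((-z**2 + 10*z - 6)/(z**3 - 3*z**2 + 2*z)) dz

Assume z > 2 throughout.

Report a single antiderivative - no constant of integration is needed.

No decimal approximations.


Step 1. Decompose ∫((-z**2 + 10*z - 6)/(z**3 - 3*z**2 + 2*z)) dz by partial fractions, (-z**2 + 10*z - 6)/(z**3 - 3*z**2 + 2*z) = -3/(z - 1) + 5/(z - 2) - 3/z: now ∫(-3/z) dz + ∫(5/(z - 2)) dz + ∫(-3/(z - 1)) dz.
Step 2. Evaluate the standard form [assuming z > 2]: now 5*log(z - 2) + ∫(-3/z) dz + ∫(-3/(z - 1)) dz.
Step 3. Evaluate the standard form [assuming z > 0]: now -3*log(z) + 5*log(z - 2) + ∫(-3/(z - 1)) dz.
Step 4. Evaluate the standard form [assuming z > 1]: now -3*log(z) + 5*log(z - 2) - 3*log(z - 1).
Answer: -3*log(z) + 5*log(z - 2) - 3*log(z - 1).


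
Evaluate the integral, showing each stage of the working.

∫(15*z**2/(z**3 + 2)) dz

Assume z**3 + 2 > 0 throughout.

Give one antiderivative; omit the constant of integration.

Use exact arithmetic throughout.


Step 1. Substitute u = z**3 + 2, turning ∫(15*z**2/(z**3 + 2)) dz into ∫(5/u) du: now ∫(5/u) du.
Step 2. Evaluate the standard form [assuming u > 0]: now 5*log(u).
Step 3. Substitute back u = z**3 + 2: now 5*log(z**3 + 2).
Answer: 5*log(z**3 + 2).


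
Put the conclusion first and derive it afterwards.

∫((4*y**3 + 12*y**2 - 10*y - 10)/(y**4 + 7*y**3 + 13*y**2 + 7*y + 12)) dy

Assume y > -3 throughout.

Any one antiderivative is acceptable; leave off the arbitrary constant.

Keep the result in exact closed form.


The answer is 2*log(y + 3) + 2*log(y + 4) - 2*atan(y).
Step 1. Decompose ∫((4*y**3 + 12*y**2 - 10*y - 10)/(y**4 + 7*y**3 + 13*y**2 + 7*y + 12)) dy by partial fractions, (4*y**3 + 12*y**2 - 10*y - 10)/(y**4 + 7*y**3 + 13*y**2 + 7*y + 12) = -2/(y**2 + 1) + 2/(y + 4) + 2/(y + 3): now ∫(2/(y + 3)) dy + ∫(2/(y + 4)) dy + ∫(-2/(y**2 + 1)) dy.
Step 2. Evaluate the standard form [assuming y > -4]: now 2*log(y + 4) + ∫(2/(y + 3)) dy + ∫(-2/(y**2 + 1)) dy.
Step 3. Evaluate the standard form [assuming y > -3]: now 2*log(y + 3) + 2*log(y + 4) + ∫(-2/(y**2 + 1)) dy.
Step 4. Evaluate the standard form: now 2*log(y + 3) + 2*log(y + 4) - 2*atan(y).
Answer: 2*log(y + 3) + 2*log(y + 4) - 2*atan(y).


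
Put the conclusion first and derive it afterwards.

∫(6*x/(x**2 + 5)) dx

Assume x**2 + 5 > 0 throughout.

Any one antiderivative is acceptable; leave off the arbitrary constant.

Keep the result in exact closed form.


The answer is 3*log(x**2 + 5).
Step 1. Substitute u = x**2 + 5, turning ∫(6*x/(x**2 + 5)) dx into ∫(3/u) du: now ∫(3/u) du.
Step 2. Evaluate the standard form [assuming u > 0]: now 3*log(u).
Step 3. Substitute back u = x**2 + 5: now 3*log(x**2 + 5).
Answer: 3*log(x**2 + 5).


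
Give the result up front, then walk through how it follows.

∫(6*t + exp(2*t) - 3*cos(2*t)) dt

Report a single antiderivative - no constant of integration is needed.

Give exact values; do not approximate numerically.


The answer is 3*t**2 + exp(2*t)/2 - 3*sin(2*t)/2.
Step 1. Rewrite: now ∫(6*t) dt + ∫(exp(2*t)) dt + ∫(-3*cos(2*t)) dt.
Step 2. Evaluate the standard form: now -3*sin(2*t)/2 + ∫(6*t) dt + ∫(exp(2*t)) dt.
Step 3. Evaluate the standard form: now 3*t**2 - 3*sin(2*t)/2 + ∫(exp(2*t)) dt.
Step 4. Evaluate the standard form: now 3*t**2 + exp(2*t)/2 - 3*sin(2*t)/2.
Answer: 3*t**2 + exp(2*t)/2 - 3*sin(2*t)/2.


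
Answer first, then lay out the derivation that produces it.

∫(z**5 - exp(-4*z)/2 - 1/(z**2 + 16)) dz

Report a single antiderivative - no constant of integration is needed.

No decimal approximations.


The answer is z**6/6 - atan(z/4)/4 + exp(-4*z)/8.
Step 1. Rewrite: now ∫(z**5) dz + ∫(-1/(z**2 + 16)) dz + ∫(-exp(-4*z)/2) dz.
Step 2. Evaluate the standard form: now z**6/6 + ∫(-1/(z**2 + 16)) dz + ∫(-exp(-4*z)/2) dz.
Step 3. Evaluate the standard form: now z**6/6 - atan(z/4)/4 + ∫(-exp(-4*z)/2) dz.
Step 4. Evaluate the standard form: now z**6/6 - atan(z/4)/4 + exp(-4*z)/8.
Answer: z**6/6 - atan(z/4)/4 + exp(-4*z)/8.


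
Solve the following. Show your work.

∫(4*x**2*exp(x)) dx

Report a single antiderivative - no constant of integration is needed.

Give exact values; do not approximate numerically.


Step 1. Integrate ∫(4*x**2*exp(x)) dx by parts with u = x**2, dv = (4*exp(x)) dx, so v = 4*exp(x): now 4*x**2*exp(x) + ∫(-8*x*exp(x)) dx.
Step 2. Integrate ∫(-8*x*exp(x)) dx by parts with u = x, dv = (-8*exp(x)) dx, so v = -8*exp(x): now 4*x**2*exp(x) - 8*x*exp(x) + ∫(8*exp(x)) dx.
Step 3. Evaluate the standard form: now 4*x**2*exp(x) - 8*x*exp(x) + 8*exp(x).
Answer: 4*x**2*exp(x) - 8*x*exp(x) + 8*exp(x).


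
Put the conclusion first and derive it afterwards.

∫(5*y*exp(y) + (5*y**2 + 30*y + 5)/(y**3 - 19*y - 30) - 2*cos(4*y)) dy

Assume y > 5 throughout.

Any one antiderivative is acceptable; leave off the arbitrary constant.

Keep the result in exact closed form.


The answer is 5*y*exp(y) - 5*exp(y) + 5*log(y - 5) + 5*log(y + 2) - 5*log(y + 3) - sin(4*y)/2.
Step 1. Rewrite: now ∫(5*y*exp(y)) dy + ∫((5*y**2 + 30*y + 5)/(y**3 - 19*y - 30)) dy + ∫(-2*cos(4*y)) dy.
Step 2. Evaluate the standard form: now -sin(4*y)/2 + ∫(5*y*exp(y)) dy + ∫((5*y**2 + 30*y + 5)/(y**3 - 19*y - 30)) dy.
Step 3. Integrate ∫(5*y*exp(y)) dy by parts with u = y, dv = (5*exp(y)) dy, so v = 5*exp(y): now 5*y*exp(y) - sin(4*y)/2 + ∫((5*y**2 + 30*y + 5)/(y**3 - 19*y - 30)) dy + ∫(-5*exp(y)) dy.
Step 4. Evaluate the standard form: now 5*y*exp(y) - 5*exp(y) - sin(4*y)/2 + ∫((5*y**2 + 30*y + 5)/(y**3 - 19*y - 30)) dy.
Step 5. Decompose ∫((5*y**2 + 30*y + 5)/(y**3 - 19*y - 30)) dy by partial fractions, (5*y**2 + 30*y + 5)/(y**3 - 19*y - 30) = -5/(y + 3) + 5/(y + 2) + 5/(y - 5): now 5*y*exp(y) - 5*exp(y) - sin(4*y)/2 + ∫(5/(y - 5)) dy + ∫(5/(y + 2)) dy + ∫(-5/(y + 3)) dy.
Step 6. Evaluate the standard form [assuming y > -3]: now 5*y*exp(y) - 5*exp(y) - 5*log(y + 3) - sin(4*y)/2 + ∫(5/(y - 5)) dy + ∫(5/(y + 2)) dy.
Step 7. Evaluate the standard form [assuming y > 5]: now 5*y*exp(y) - 5*exp(y) + 5*log(y - 5) - 5*log(y + 3) - sin(4*y)/2 + ∫(5/(y + 2)) dy.
Step 8. Evaluate the standard form [assuming y > -2]: now 5*y*exp(y) - 5*exp(y) + 5*log(y - 5) + 5*log(y + 2) - 5*log(y + 3) - sin(4*y)/2.
Answer: 5*y*exp(y) - 5*exp(y) + 5*log(y - 5) + 5*log(y + 2) - 5*log(y + 3) - sin(4*y)/2.


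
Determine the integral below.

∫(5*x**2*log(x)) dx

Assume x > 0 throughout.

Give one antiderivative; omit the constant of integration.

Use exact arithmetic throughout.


Answer: 5*x**3*log(x)/3 - 5*x**3/9.


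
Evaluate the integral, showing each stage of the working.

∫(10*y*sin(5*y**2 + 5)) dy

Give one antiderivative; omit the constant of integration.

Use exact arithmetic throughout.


Step 1. Substitute u = y**2 + 1, turning ∫(10*y*sin(5*y**2 + 5)) dy into ∫(5*sin(5*u)) du: now ∫(5*sin(5*u)) du.
Step 2. Evaluate the standard form: now -cos(5*u).
Step 3. Substitute back u = y**2 + 1: now -cos(5*y**2 + 5).
Answer: -cos(5*y**2 + 5).


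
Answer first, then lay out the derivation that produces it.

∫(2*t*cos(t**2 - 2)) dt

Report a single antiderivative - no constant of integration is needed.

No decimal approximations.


The answer is sin(t**2 - 2).
Step 1. Substitute u = t**2 - 2, turning ∫(2*t*cos(t**2 - 2)) dt into ∫(cos(u)) du: now ∫(cos(u)) du.
Step 2. Evaluate the standard form: now sin(u).
Step 3. Substitute back u = t**2 - 2: now sin(t**2 - 2).
Answer: sin(t**2 - 2).


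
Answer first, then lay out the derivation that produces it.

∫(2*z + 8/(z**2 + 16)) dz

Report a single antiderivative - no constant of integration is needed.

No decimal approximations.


The answer is z**2 + 2*atan(z/4).
Step 1. Rewrite: now ∫(2*z) dz + ∫(8/(z**2 + 16)) dz.
Step 2. Evaluate the standard form: now z**2 + ∫(8/(z**2 + 16)) dz.
Step 3. Evaluate the standard form: now z**2 + 2*atan(z/4).
Answer: z**2 + 2*atan(z/4).


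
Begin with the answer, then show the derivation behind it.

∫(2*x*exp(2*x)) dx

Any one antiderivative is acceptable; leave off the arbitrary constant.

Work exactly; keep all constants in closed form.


The answer is x*exp(2*x) - exp(2*x)/2.
Step 1. Integrate ∫(2*x*exp(2*x)) dx by parts with u = x, dv = (2*exp(2*x)) dx, so v = exp(2*x): now x*exp(2*x) + ∫(-exp(2*x)) dx.
Step 2. Evaluate the standard form: now x*exp(2*x) - exp(2*x)/2.
Answer: x*exp(2*x) - exp(2*x)/2.


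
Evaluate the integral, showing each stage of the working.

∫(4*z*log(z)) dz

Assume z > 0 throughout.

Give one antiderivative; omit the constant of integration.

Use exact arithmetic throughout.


Step 1. Integrate ∫(4*z*log(z)) dz by parts with u = log(z), dv = (4*z) dz, so v = 2*z**2 [assuming z > 0]: now 2*z**2*log(z) + ∫(-2*z) dz.
Step 2. Evaluate the standard form: now 2*z**2*log(z) - z**2.
Answer: 2*z**2*log(z) - z**2.


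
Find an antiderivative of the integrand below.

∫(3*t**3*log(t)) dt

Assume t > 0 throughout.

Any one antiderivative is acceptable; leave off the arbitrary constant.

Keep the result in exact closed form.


Answer: 3*t**4*log(t)/4 - 3*t**4/16.


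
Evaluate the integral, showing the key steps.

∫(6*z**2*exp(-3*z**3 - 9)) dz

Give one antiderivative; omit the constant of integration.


Step 1. Substitute u = z**3 + 3, turning ∫(6*z**2*exp(-3*z**3 - 9)) dz into ∫(2*exp(-3*u)) du: now ∫(2*exp(-3*u)) du.
Step 2. Evaluate the standard form: now -2*exp(-3*u)/3.
Step 3. Substitute back u = z**3 + 3: now -2*exp(-3*z**3 - 9)/3.
Answer: -2*exp(-3*z**3 - 9)/3.


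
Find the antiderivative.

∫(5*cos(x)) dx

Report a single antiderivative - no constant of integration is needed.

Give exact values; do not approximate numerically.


Answer: 5*sin(x).


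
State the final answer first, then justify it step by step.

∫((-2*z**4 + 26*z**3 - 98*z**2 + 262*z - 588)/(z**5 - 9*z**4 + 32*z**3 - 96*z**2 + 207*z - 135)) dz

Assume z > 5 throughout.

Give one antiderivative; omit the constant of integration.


The answer is log(z - 5) + 2*log(z - 3) - 5*log(z - 1) + 2*atan(z/3)/3.
Step 1. Decompose ∫((-2*z**4 + 26*z**3 - 98*z**2 + 262*z - 588)/(z**5 - 9*z**4 + 32*z**3 - 96*z**2 + 207*z - 135)) dz by partial fractions, (-2*z**4 + 26*z**3 - 98*z**2 + 262*z - 588)/(z**5 - 9*z**4 + 32*z**3 - 96*z**2 + 207*z - 135) = 2/(z**2 + 9) - 5/(z - 1) + 2/(z - 3) + 1/(z - 5): now ∫(1/(z - 5)) dz + ∫(2/(z - 3)) dz + ∫(-5/(z - 1)) dz + ∫(2/(z**2 + 9)) dz.
Step 2. Evaluate the standard form [assuming z > 5]: now log(z - 5) + ∫(2/(z - 3)) dz + ∫(-5/(z - 1)) dz + ∫(2/(z**2 + 9)) dz.
Step 3. Evaluate the standard form [assuming z > 3]: now log(z - 5) + 2*log(z - 3) + ∫(-5/(z - 1)) dz + ∫(2/(z**2 + 9)) dz.
Step 4. Evaluate the standard form [assuming z > 1]: now log(z - 5) + 2*log(z - 3) - 5*log(z - 1) + ∫(2/(z**2 + 9)) dz.
Step 5. Evaluate the standard form: now log(z - 5) + 2*log(z - 3) - 5*log(z - 1) + 2*atan(z/3)/3.
Answer: log(z - 5) + 2*log(z - 3) - 5*log(z - 1) + 2*atan(z/3)/3.


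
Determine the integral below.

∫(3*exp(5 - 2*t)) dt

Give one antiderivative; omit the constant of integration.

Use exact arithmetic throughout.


Answer: -3*exp(5 - 2*t)/2.


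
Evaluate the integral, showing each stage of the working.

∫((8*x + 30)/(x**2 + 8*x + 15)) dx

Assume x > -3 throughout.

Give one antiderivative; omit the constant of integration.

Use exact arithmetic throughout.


Step 1. Decompose ∫((8*x + 30)/(x**2 + 8*x + 15)) dx by partial fractions, (8*x + 30)/(x**2 + 8*x + 15) = 5/(x + 5) + 3/(x + 3): now ∫(3/(x + 3)) dx + ∫(5/(x + 5)) dx.
Step 2. Evaluate the standard form [assuming x > -3]: now 3*log(x + 3) + ∫(5/(x + 5)) dx.
Step 3. Evaluate the standard form [assuming x > -5]: now 3*log(x + 3) + 5*log(x + 5).
Answer: 3*log(x + 3) + 5*log(x + 5).


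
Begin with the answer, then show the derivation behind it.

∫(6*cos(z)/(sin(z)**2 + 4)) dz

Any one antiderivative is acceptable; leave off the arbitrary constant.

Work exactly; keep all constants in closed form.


The answer is 3*atan(sin(z)/2).
Step 1. Substitute u = sin(z), turning ∫(6*cos(z)/(sin(z)**2 + 4)) dz into ∫(6/(u**2 + 4)) du: now ∫(6/(u**2 + 4)) du.
Step 2. Evaluate the standard form: now 3*atan(u/2).
Step 3. Substitute back u = sin(z): now 3*atan(sin(z)/2).
Answer: 3*atan(sin(z)/2).


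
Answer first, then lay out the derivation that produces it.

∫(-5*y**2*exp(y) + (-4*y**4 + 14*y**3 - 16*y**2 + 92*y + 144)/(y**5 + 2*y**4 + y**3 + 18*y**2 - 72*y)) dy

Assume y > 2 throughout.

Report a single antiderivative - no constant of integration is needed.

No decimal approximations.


The answer is -5*y**2*exp(y) + 10*y*exp(y) - 10*exp(y) - 2*log(y) + 2*log(y - 2) - 4*log(y + 4) + 2*atan(y/3)/3.
Step 1. Rewrite: now ∫(-5*y**2*exp(y)) dy + ∫((-4*y**4 + 14*y**3 - 16*y**2 + 92*y + 144)/(y**5 + 2*y**4 + y**3 + 18*y**2 - 72*y)) dy.
Step 2. Decompose ∫((-4*y**4 + 14*y**3 - 16*y**2 + 92*y + 144)/(y**5 + 2*y**4 + y**3 + 18*y**2 - 72*y)) dy by partial fractions, (-4*y**4 + 14*y**3 - 16*y**2 + 92*y + 144)/(y**5 + 2*y**4 + y**3 + 18*y**2 - 72*y) = 2/(y**2 + 9) - 4/(y + 4) + 2/(y - 2) - 2/y: now ∫(-2/y) dy + ∫(-5*y**2*exp(y)) dy + ∫(2/(y - 2)) dy + ∫(-4/(y + 4)) dy + ∫(2/(y**2 + 9)) dy.
Step 3. Evaluate the standard form [assuming y > 2]: now 2*log(y - 2) + ∫(-2/y) dy + ∫(-5*y**2*exp(y)) dy + ∫(-4/(y + 4)) dy + ∫(2/(y**2 + 9)) dy.
Step 4. Evaluate the standard form [assuming y > 0]: now -2*log(y) + 2*log(y - 2) + ∫(-5*y**2*exp(y)) dy + ∫(-4/(y + 4)) dy + ∫(2/(y**2 + 9)) dy.
Step 5. Evaluate the standard form [assuming y > -4]: now -2*log(y) + 2*log(y - 2) - 4*log(y + 4) + ∫(-5*y**2*exp(y)) dy + ∫(2/(y**2 + 9)) dy.
Step 6. Evaluate the standard form: now -2*log(y) + 2*log(y - 2) - 4*log(y + 4) + 2*atan(y/3)/3 + ∫(-5*y**2*exp(y)) dy.
Step 7. Integrate ∫(-5*y**2*exp(y)) dy by parts with u = y**2, dv = (-5*exp(y)) dy, so v = -5*exp(y): now -5*y**2*exp(y) - 2*log(y) + 2*log(y - 2) - 4*log(y + 4) + 2*atan(y/3)/3 + ∫(10*y*exp(y)) dy.
Step 8. Integrate ∫(10*y*exp(y)) dy by parts with u = y, dv = (10*exp(y)) dy, so v = 10*exp(y): now -5*y**2*exp(y) + 10*y*exp(y) - 2*log(y) + 2*log(y - 2) - 4*log(y + 4) + 2*atan(y/3)/3 + ∫(-10*exp(y)) dy.
Step 9. Evaluate the standard form: now -5*y**2*exp(y) + 10*y*exp(y) - 10*exp(y) - 2*log(y) + 2*log(y - 2) - 4*log(y + 4) + 2*atan(y/3)/3.
Answer: -5*y**2*exp(y) + 10*y*exp(y) - 10*exp(y) - 2*log(y) + 2*log(y - 2) - 4*log(y + 4) + 2*atan(y/3)/3.


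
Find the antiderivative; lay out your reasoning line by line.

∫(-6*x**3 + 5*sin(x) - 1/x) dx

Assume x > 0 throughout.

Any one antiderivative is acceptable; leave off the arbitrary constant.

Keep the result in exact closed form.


Step 1. Rewrite: now ∫(-1/x) dx + ∫(-6*x**3) dx + ∫(5*sin(x)) dx.
Step 2. Evaluate the standard form [assuming x > 0]: now -log(x) + ∫(-6*x**3) dx + ∫(5*sin(x)) dx.
Step 3. Evaluate the standard form: now -3*x**4/2 - log(x) + ∫(5*sin(x)) dx.
Step 4. Evaluate the standard form: now -3*x**4/2 - log(x) - 5*cos(x).
Answer: -3*x**4/2 - log(x) - 5*cos(x).


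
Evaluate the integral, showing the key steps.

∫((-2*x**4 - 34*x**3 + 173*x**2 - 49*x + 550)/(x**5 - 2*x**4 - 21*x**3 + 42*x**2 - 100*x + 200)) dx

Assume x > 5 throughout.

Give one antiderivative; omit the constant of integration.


Step 1. Decompose ∫((-2*x**4 - 34*x**3 + 173*x**2 - 49*x + 550)/(x**5 - 2*x**4 - 21*x**3 + 42*x**2 - 100*x + 200)) dx by partial fractions, (-2*x**4 - 34*x**3 + 173*x**2 - 49*x + 550)/(x**5 - 2*x**4 - 21*x**3 + 42*x**2 - 100*x + 200) = -3/(x**2 + 4) + 4/(x + 5) - 5/(x - 2) - 1/(x - 5): now ∫(-1/(x - 5)) dx + ∫(-5/(x - 2)) dx + ∫(4/(x + 5)) dx + ∫(-3/(x**2 + 4)) dx.
Step 2. Evaluate the standard form [assuming x > 5]: now -log(x - 5) + ∫(-5/(x - 2)) dx + ∫(4/(x + 5)) dx + ∫(-3/(x**2 + 4)) dx.
Step 3. Evaluate the standard form [assuming x > 2]: now -log(x - 5) - 5*log(x - 2) + ∫(4/(x + 5)) dx + ∫(-3/(x**2 + 4)) dx.
Step 4. Evaluate the standard form [assuming x > -5]: now -log(x - 5) - 5*log(x - 2) + 4*log(x + 5) + ∫(-3/(x**2 + 4)) dx.
Step 5. Evaluate the standard form: now -log(x - 5) - 5*log(x - 2) + 4*log(x + 5) - 3*atan(x/2)/2.
Answer: -log(x - 5) - 5*log(x - 2) + 4*log(x + 5) - 3*atan(x/2)/2.


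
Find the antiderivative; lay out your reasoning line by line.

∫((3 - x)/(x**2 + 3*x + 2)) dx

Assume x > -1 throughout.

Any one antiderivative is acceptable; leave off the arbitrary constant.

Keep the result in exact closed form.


Step 1. Decompose ∫((3 - x)/(x**2 + 3*x + 2)) dx by partial fractions, (3 - x)/(x**2 + 3*x + 2) = -5/(x + 2) + 4/(x + 1): now ∫(4/(x + 1)) dx + ∫(-5/(x + 2)) dx.
Step 2. Evaluate the standard form [assuming x > -1]: now 4*log(x + 1) + ∫(-5/(x + 2)) dx.
Step 3. Evaluate the standard form [assuming x > -2]: now 4*log(x + 1) - 5*log(x + 2).
Answer: 4*log(x + 1) - 5*log(x + 2).


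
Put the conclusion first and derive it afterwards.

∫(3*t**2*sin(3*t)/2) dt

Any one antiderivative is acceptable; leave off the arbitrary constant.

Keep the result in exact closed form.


The answer is -t**2*cos(3*t)/2 + t*sin(3*t)/3 + cos(3*t)/9.
Step 1. Integrate ∫(3*t**2*sin(3*t)/2) dt by parts with u = t**2, dv = (3*sin(3*t)/2) dt, so v = -cos(3*t)/2: now -t**2*cos(3*t)/2 + ∫(t*cos(3*t)) dt.
Step 2. Integrate ∫(t*cos(3*t)) dt by parts with u = t, dv = (cos(3*t)) dt, so v = sin(3*t)/3: now -t**2*cos(3*t)/2 + t*sin(3*t)/3 + ∫(-sin(3*t)/3) dt.
Step 3. Evaluate the standard form: now -t**2*cos(3*t)/2 + t*sin(3*t)/3 + cos(3*t)/9.
Answer: -t**2*cos(3*t)/2 + t*sin(3*t)/3 + cos(3*t)/9.


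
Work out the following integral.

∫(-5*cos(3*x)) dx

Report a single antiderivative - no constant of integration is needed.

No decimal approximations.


Answer: -5*sin(3*x)/3.


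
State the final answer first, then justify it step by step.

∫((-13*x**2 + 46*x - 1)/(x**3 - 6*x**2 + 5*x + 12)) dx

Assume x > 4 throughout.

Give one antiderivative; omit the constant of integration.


The answer is -5*log(x - 4) - 5*log(x - 3) - 3*log(x + 1).
Step 1. Decompose ∫((-13*x**2 + 46*x - 1)/(x**3 - 6*x**2 + 5*x + 12)) dx by partial fractions, (-13*x**2 + 46*x - 1)/(x**3 - 6*x**2 + 5*x + 12) = -3/(x + 1) - 5/(x - 3) - 5/(x - 4): now ∫(-5/(x - 4)) dx + ∫(-5/(x - 3)) dx + ∫(-3/(x + 1)) dx.
Step 2. Evaluate the standard form [assuming x > 3]: now -5*log(x - 3) + ∫(-5/(x - 4)) dx + ∫(-3/(x + 1)) dx.
Step 3. Evaluate the standard form [assuming x > -1]: now -5*log(x - 3) - 3*log(x + 1) + ∫(-5/(x - 4)) dx.
Step 4. Evaluate the standard form [assuming x > 4]: now -5*log(x - 4) - 5*log(x - 3) - 3*log(x + 1).
Answer: -5*log(x - 4) - 5*log(x - 3) - 3*log(x + 1).


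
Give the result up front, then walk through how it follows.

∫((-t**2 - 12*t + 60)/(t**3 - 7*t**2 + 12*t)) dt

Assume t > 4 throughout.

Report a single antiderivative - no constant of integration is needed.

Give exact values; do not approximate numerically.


The answer is 5*log(t) - log(t - 4) - 5*log(t - 3).
Step 1. Decompose ∫((-t**2 - 12*t + 60)/(t**3 - 7*t**2 + 12*t)) dt by partial fractions, (-t**2 - 12*t + 60)/(t**3 - 7*t**2 + 12*t) = -5/(t - 3) - 1/(t - 4) + 5/t: now ∫(5/t) dt + ∫(-1/(t - 4)) dt + ∫(-5/(t - 3)) dt.
Step 2. Evaluate the standard form [assuming t > 0]: now 5*log(t) + ∫(-1/(t - 4)) dt + ∫(-5/(t - 3)) dt.
Step 3. Evaluate the standard form [assuming t > 4]: now 5*log(t) - log(t - 4) + ∫(-5/(t - 3)) dt.
Step 4. Evaluate the standard form [assuming t > 3]: now 5*log(t) - log(t - 4) - 5*log(t - 3).
Answer: 5*log(t) - log(t - 4) - 5*log(t - 3).


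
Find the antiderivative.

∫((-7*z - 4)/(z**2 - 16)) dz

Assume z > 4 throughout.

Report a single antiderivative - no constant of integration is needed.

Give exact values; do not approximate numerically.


Answer: -4*log(z - 4) - 3*log(z + 4).


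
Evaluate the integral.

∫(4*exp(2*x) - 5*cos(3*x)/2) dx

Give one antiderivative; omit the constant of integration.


Answer: 2*exp(2*x) - 5*sin(3*x)/6.


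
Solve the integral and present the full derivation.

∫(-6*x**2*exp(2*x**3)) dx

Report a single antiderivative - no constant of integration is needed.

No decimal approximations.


Step 1. Substitute u = x**3, turning ∫(-6*x**2*exp(2*x**3)) dx into ∫(-2*exp(2*u)) du: now ∫(-2*exp(2*u)) du.
Step 2. Evaluate the standard form: now -exp(2*u).
Step 3. Substitute back u = x**3: now -exp(2*x**3).
Answer: -exp(2*x**3).


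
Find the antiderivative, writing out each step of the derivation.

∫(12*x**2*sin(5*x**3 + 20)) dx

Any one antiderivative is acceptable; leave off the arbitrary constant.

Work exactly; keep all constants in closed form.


Step 1. Substitute u = x**3 + 4, turning ∫(12*x**2*sin(5*x**3 + 20)) dx into ∫(4*sin(5*u)) du: now ∫(4*sin(5*u)) du.
Step 2. Evaluate the standard form: now -4*cos(5*u)/5.
Step 3. Substitute back u = x**3 + 4: now -4*cos(5*x**3 + 20)/5.
Answer: -4*cos(5*x**3 + 20)/5.


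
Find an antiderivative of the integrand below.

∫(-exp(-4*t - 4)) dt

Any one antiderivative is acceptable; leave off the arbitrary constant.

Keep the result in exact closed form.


Answer: exp(-4*t - 4)/4.


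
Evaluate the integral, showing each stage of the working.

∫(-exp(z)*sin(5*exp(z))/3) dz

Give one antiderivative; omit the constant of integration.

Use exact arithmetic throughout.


Step 1. Substitute u = exp(z), turning ∫(-exp(z)*sin(5*exp(z))/3) dz into ∫(-sin(5*u)/3) du: now ∫(-sin(5*u)/3) du.
Step 2. Evaluate the standard form: now cos(5*u)/15.
Step 3. Substitute back u = exp(z): now cos(5*exp(z))/15.
Answer: cos(5*exp(z))/15.


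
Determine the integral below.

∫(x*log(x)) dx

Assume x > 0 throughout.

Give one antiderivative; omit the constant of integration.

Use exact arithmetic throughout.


Answer: x**2*log(x)/2 - x**2/4.


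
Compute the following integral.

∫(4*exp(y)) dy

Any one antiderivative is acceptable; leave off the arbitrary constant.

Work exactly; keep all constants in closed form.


Answer: 4*exp(y).


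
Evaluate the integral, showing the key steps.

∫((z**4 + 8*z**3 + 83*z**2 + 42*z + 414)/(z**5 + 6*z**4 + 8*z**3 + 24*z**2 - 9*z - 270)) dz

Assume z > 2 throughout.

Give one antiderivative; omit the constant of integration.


Step 1. Decompose ∫((z**4 + 8*z**3 + 83*z**2 + 42*z + 414)/(z**5 + 6*z**4 + 8*z**3 + 24*z**2 - 9*z - 270)) dz by partial fractions, (z**4 + 8*z**3 + 83*z**2 + 42*z + 414)/(z**5 + 6*z**4 + 8*z**3 + 24*z**2 - 9*z - 270) = 3/(z**2 + 9) + 4/(z + 5) - 5/(z + 3) + 2/(z - 2): now ∫(2/(z - 2)) dz + ∫(-5/(z + 3)) dz + ∫(4/(z + 5)) dz + ∫(3/(z**2 + 9)) dz.
Step 2. Evaluate the standard form [assuming z > -3]: now -5*log(z + 3) + ∫(2/(z - 2)) dz + ∫(4/(z + 5)) dz + ∫(3/(z**2 + 9)) dz.
Step 3. Evaluate the standard form [assuming z > -5]: now -5*log(z + 3) + 4*log(z + 5) + ∫(2/(z - 2)) dz + ∫(3/(z**2 + 9)) dz.
Step 4. Evaluate the standard form [assuming z > 2]: now 2*log(z - 2) - 5*log(z + 3) + 4*log(z + 5) + ∫(3/(z**2 + 9)) dz.
Step 5. Evaluate the standard form: now 2*log(z - 2) - 5*log(z + 3) + 4*log(z + 5) + atan(z/3).
Answer: 2*log(z - 2) - 5*log(z + 3) + 4*log(z + 5) + atan(z/3).


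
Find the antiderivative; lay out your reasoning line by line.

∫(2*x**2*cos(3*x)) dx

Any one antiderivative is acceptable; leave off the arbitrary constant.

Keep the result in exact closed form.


Step 1. Integrate ∫(2*x**2*cos(3*x)) dx by parts with u = x**2, dv = (2*cos(3*x)) dx, so v = 2*sin(3*x)/3: now 2*x**2*sin(3*x)/3 + ∫(-4*x*sin(3*x)/3) dx.
Step 2. Integrate ∫(-4*x*sin(3*x)/3) dx by parts with u = x, dv = (-4*sin(3*x)/3) dx, so v = 4*cos(3*x)/9: now 2*x**2*sin(3*x)/3 + 4*x*cos(3*x)/9 + ∫(-4*cos(3*x)/9) dx.
Step 3. Evaluate the standard form: now 2*x**2*sin(3*x)/3 + 4*x*cos(3*x)/9 - 4*sin(3*x)/27.
Answer: 2*x**2*sin(3*x)/3 + 4*x*cos(3*x)/9 - 4*sin(3*x)/27.


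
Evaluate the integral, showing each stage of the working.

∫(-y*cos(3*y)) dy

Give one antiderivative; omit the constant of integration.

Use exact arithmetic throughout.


Step 1. Integrate ∫(-y*cos(3*y)) dy by parts with u = y, dv = (-cos(3*y)) dy, so v = -sin(3*y)/3: now -y*sin(3*y)/3 + ∫(sin(3*y)/3) dy.
Step 2. Evaluate the standard form: now -y*sin(3*y)/3 - cos(3*y)/9.
Answer: -y*sin(3*y)/3 - cos(3*y)/9.


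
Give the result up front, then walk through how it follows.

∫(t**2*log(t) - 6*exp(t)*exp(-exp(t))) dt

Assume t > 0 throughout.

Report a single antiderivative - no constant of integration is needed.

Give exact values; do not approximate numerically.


The answer is t**3*log(t)/3 - t**3/9 + 6*exp(-exp(t)).
Step 1. Rewrite: now ∫(t**2*log(t)) dt + ∫(-6*exp(t)*exp(-exp(t))) dt.
Step 2. Integrate ∫(t**2*log(t)) dt by parts with u = log(t), dv = (t**2) dt, so v = t**3/3 [assuming t > 0]: now t**3*log(t)/3 + ∫(-t**2/3) dt + ∫(-6*exp(t)*exp(-exp(t))) dt.
Step 3. Evaluate the standard form: now t**3*log(t)/3 - t**3/9 + ∫(-6*exp(t)*exp(-exp(t))) dt.
Step 4. Substitute u = exp(t), turning ∫(-6*exp(t)*exp(-exp(t))) dt into ∫(-6*exp(-u)) du: now t**3*log(t)/3 - t**3/9 + ∫(-6*exp(-u)) du.
Step 5. Evaluate the standard form: now t**3*log(t)/3 - t**3/9 + 6*exp(-u).
Step 6. Substitute back u = exp(t): now t**3*log(t)/3 - t**3/9 + 6*exp(-exp(t)).
Answer: t**3*log(t)/3 - t**3/9 + 6*exp(-exp(t)).


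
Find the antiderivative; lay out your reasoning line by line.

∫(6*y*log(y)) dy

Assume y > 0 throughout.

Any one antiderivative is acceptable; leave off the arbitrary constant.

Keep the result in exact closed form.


Step 1. Integrate ∫(6*y*log(y)) dy by parts with u = log(y), dv = (6*y) dy, so v = 3*y**2 [assuming y > 0]: now 3*y**2*log(y) + ∫(-3*y) dy.
Step 2. Evaluate the standard form: now 3*y**2*log(y) - 3*y**2/2.
Answer: 3*y**2*log(y) - 3*y**2/2.


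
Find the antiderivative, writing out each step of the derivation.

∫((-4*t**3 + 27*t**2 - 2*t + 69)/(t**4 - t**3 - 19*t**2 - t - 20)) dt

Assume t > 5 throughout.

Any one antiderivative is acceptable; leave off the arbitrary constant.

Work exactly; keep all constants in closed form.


Step 1. Decompose ∫((-4*t**3 + 27*t**2 - 2*t + 69)/(t**4 - t**3 - 19*t**2 - t - 20)) dt by partial fractions, (-4*t**3 + 27*t**2 - 2*t + 69)/(t**4 - t**3 - 19*t**2 - t - 20) = -2/(t**2 + 1) - 5/(t + 4) + 1/(t - 5): now ∫(1/(t - 5)) dt + ∫(-5/(t + 4)) dt + ∫(-2/(t**2 + 1)) dt.
Step 2. Evaluate the standard form [assuming t > -4]: now -5*log(t + 4) + ∫(1/(t - 5)) dt + ∫(-2/(t**2 + 1)) dt.
Step 3. Evaluate the standard form [assuming t > 5]: now log(t - 5) - 5*log(t + 4) + ∫(-2/(t**2 + 1)) dt.
Step 4. Evaluate the standard form: now log(t - 5) - 5*log(t + 4) - 2*atan(t).
Answer: log(t - 5) - 5*log(t + 4) - 2*atan(t).
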